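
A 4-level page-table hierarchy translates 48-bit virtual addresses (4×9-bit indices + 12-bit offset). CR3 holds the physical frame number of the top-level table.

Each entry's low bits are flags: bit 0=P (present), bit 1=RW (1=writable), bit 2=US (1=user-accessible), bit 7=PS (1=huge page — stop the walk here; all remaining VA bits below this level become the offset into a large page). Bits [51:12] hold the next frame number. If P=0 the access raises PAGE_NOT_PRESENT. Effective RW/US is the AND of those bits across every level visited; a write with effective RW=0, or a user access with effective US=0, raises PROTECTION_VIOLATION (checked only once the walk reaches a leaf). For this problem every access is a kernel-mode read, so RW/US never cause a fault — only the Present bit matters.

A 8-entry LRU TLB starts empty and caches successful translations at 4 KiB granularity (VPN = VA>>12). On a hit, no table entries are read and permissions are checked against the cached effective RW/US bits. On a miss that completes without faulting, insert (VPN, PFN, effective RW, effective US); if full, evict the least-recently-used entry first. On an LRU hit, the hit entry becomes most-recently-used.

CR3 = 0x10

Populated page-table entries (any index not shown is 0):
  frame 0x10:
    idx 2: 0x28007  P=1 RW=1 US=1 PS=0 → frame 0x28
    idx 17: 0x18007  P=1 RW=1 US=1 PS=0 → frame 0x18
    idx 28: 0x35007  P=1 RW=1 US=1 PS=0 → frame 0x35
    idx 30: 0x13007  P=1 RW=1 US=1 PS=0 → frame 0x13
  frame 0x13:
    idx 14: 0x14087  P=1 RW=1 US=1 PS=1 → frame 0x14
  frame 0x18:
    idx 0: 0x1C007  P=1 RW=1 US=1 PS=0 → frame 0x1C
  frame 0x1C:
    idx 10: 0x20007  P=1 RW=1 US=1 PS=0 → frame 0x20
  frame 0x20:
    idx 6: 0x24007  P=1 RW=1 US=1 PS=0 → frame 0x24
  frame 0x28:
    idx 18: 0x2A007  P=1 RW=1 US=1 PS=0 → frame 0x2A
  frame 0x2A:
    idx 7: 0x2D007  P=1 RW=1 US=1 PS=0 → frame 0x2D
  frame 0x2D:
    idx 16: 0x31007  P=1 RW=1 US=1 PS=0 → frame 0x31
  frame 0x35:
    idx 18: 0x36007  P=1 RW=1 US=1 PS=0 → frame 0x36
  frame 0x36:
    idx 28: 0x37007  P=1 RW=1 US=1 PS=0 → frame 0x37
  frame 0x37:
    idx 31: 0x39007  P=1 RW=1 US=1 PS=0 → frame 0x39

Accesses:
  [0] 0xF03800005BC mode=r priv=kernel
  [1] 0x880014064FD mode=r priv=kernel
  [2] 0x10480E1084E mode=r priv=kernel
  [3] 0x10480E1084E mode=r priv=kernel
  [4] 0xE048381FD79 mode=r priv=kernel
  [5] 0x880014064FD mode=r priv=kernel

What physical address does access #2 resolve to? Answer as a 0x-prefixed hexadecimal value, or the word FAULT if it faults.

Per-access translation:
#0 VA=0xF03800005BC (r,kernel):
  L0 @0x10[30] → 0x13007  P=1,RW=1,US=1,PS=0
  L1 @0x13[14] → 0x14087  P=1,RW=1,US=1,PS=1
  ⇒ phys 0x145BC (huge @L1)  [2 reads]
#1 VA=0x880014064FD (r,kernel):
  L0 @0x10[17] → 0x18007  P=1,RW=1,US=1,PS=0
  L1 @0x18[0] → 0x1C007  P=1,RW=1,US=1,PS=0
  L2 @0x1C[10] → 0x20007  P=1,RW=1,US=1,PS=0
  L3 @0x20[6] → 0x24007  P=1,RW=1,US=1,PS=0
  ⇒ phys 0x244FD  [4 reads]
#2 VA=0x10480E1084E (r,kernel):
  L0 @0x10[2] → 0x28007  P=1,RW=1,US=1,PS=0
  L1 @0x28[18] → 0x2A007  P=1,RW=1,US=1,PS=0
  L2 @0x2A[7] → 0x2D007  P=1,RW=1,US=1,PS=0
  L3 @0x2D[16] → 0x31007  P=1,RW=1,US=1,PS=0
  ⇒ phys 0x3184E  [4 reads]
#3 VA=0x10480E1084E (r,kernel):
  TLB hit vpn=0x10480E10 → PA=0x3184E
#4 VA=0xE048381FD79 (r,kernel):
  L0 @0x10[28] → 0x35007  P=1,RW=1,US=1,PS=0
  L1 @0x35[18] → 0x36007  P=1,RW=1,US=1,PS=0
  L2 @0x36[28] → 0x37007  P=1,RW=1,US=1,PS=0
  L3 @0x37[31] → 0x39007  P=1,RW=1,US=1,PS=0
  ⇒ phys 0x39D79  [4 reads]
#5 VA=0x880014064FD (r,kernel):
  TLB hit vpn=0x88001406 → PA=0x244FD

Access #2 PA: 0x3184E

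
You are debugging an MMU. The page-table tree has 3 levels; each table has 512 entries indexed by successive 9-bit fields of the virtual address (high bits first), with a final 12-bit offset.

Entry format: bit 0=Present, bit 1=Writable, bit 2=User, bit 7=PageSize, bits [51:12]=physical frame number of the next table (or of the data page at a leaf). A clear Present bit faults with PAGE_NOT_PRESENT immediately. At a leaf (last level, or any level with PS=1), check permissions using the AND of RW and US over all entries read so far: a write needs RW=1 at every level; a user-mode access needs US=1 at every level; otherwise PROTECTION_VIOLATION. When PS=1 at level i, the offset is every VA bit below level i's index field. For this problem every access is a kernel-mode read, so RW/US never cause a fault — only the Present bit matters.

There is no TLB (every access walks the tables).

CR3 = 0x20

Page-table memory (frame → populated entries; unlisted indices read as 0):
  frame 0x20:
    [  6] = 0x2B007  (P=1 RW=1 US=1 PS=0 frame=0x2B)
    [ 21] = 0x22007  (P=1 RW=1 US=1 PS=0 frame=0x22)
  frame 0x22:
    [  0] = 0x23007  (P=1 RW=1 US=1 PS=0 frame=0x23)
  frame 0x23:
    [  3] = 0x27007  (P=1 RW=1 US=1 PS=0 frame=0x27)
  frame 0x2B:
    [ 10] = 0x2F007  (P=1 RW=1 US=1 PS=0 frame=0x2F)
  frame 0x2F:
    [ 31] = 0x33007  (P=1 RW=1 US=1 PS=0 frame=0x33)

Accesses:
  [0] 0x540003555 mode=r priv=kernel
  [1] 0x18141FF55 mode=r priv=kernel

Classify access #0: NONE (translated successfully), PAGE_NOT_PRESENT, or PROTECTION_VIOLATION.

Per-access translation:
#0 VA=0x540003555 (r,kernel):
  [0] read 0x20 idx=21: raw=0x22007 flags P=1 W=1 U=1 S=0
  [1] read 0x22 idx=0: raw=0x23007 flags P=1 W=1 U=1 S=0
  [2] read 0x23 idx=3: raw=0x27007 flags P=1 W=1 U=1 S=0
  → PA=0x27555  (3 entries read)
#1 VA=0x18141FF55 (r,kernel):
  [0] read 0x20 idx=6: raw=0x2B007 flags P=1 W=1 U=1 S=0
  [1] read 0x2B idx=10: raw=0x2F007 flags P=1 W=1 U=1 S=0
  [2] read 0x2F idx=31: raw=0x33007 flags P=1 W=1 U=1 S=0
  → PA=0x33F55  (3 entries read)

Access #0 fault: NONE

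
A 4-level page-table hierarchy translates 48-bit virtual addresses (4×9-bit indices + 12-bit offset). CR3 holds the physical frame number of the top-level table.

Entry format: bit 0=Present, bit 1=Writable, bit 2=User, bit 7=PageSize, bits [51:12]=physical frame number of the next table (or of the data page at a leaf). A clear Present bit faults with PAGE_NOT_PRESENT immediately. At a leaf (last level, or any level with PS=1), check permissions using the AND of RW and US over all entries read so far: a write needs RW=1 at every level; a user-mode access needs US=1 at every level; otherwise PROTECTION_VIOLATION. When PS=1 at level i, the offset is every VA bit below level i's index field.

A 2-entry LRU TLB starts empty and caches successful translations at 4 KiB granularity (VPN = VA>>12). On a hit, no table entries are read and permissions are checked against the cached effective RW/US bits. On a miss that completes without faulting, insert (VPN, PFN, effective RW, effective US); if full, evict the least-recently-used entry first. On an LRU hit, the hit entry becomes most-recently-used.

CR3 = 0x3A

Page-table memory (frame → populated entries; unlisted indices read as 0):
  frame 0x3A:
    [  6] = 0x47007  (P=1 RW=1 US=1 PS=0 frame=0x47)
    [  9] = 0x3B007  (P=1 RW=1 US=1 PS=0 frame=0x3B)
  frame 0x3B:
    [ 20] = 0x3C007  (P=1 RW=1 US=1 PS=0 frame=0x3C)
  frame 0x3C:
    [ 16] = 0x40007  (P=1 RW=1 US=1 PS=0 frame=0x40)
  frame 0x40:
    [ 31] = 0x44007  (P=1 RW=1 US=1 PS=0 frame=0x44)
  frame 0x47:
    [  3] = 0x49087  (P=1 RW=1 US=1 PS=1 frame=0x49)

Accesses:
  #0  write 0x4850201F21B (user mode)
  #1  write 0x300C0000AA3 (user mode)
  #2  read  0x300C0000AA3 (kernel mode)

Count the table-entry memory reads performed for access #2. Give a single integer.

Walk each access:
#0 VA=0x4850201F21B (w,user):
  [0] read 0x3A idx=9: raw=0x3B007 flags P=1 W=1 U=1 S=0
  [1] read 0x3B idx=20: raw=0x3C007 flags P=1 W=1 U=1 S=0
  [2] read 0x3C idx=16: raw=0x40007 flags P=1 W=1 U=1 S=0
  [3] read 0x40 idx=31: raw=0x44007 flags P=1 W=1 U=1 S=0
  ⇒ phys 0x4421B  [4 reads]
#1 VA=0x300C0000AA3 (w,user):
  [0] read 0x3A idx=6: raw=0x47007 flags P=1 W=1 U=1 S=0
  [1] read 0x47 idx=3: raw=0x49087 flags P=1 W=1 U=1 S=1
  ⇒ phys 0x49AA3 (huge @L1)  [2 reads]
#2 VA=0x300C0000AA3 (r,kernel):
  TLB hit vpn=0x300C0000 → PA=0x49AA3

Entries read for #2: 0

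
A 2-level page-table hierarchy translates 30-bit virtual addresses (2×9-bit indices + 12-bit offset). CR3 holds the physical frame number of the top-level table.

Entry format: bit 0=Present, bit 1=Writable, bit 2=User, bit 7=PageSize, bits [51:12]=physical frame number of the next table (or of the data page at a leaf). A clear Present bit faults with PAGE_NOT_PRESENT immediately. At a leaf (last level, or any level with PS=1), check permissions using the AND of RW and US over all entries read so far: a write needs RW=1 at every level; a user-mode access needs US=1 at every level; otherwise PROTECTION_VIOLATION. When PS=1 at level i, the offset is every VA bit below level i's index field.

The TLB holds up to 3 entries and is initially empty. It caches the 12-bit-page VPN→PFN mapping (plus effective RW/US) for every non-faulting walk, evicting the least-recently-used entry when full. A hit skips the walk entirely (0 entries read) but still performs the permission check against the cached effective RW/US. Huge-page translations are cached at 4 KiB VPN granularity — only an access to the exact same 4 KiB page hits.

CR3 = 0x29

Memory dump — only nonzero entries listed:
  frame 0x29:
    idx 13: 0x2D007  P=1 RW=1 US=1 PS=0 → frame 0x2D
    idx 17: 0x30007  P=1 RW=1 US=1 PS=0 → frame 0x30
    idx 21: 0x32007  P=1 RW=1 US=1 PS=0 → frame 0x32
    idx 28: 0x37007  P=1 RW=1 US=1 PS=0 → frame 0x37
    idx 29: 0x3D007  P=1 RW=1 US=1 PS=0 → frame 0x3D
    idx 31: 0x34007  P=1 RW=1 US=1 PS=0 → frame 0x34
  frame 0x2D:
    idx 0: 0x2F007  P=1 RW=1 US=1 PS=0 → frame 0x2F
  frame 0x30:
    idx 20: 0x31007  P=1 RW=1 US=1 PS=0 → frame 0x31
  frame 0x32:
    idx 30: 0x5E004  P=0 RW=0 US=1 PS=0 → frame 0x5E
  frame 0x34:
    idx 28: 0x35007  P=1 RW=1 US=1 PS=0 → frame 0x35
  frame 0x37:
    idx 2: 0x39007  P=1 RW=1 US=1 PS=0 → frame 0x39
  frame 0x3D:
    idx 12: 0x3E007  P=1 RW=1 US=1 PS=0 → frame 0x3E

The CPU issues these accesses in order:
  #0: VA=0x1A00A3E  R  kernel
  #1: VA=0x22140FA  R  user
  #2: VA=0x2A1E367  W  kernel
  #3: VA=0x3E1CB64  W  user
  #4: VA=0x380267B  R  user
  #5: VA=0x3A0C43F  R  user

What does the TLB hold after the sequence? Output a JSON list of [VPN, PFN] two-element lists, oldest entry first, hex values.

Walk each access:
#0 VA=0x1A00A3E (r,kernel):
  lvl0: tbl 0x29, slot 13 ⇒ 0x2D007 (P1/RW1/US1/PS0)
  lvl1: tbl 0x2D, slot 0 ⇒ 0x2F007 (P1/RW1/US1/PS0)
  → PA=0x2FA3E  (2 entries read)
#1 VA=0x22140FA (r,user):
  lvl0: tbl 0x29, slot 17 ⇒ 0x30007 (P1/RW1/US1/PS0)
  lvl1: tbl 0x30, slot 20 ⇒ 0x31007 (P1/RW1/US1/PS0)
  → PA=0x310FA  (2 entries read)
#2 VA=0x2A1E367 (w,kernel):
  lvl0: tbl 0x29, slot 21 ⇒ 0x32007 (P1/RW1/US1/PS0)
  lvl1: tbl 0x32, slot 30 ⇒ 0x5E004 (P0/RW0/US1/PS0)
  → PAGE_NOT_PRESENT  (2 entries read)
#3 VA=0x3E1CB64 (w,user):
  lvl0: tbl 0x29, slot 31 ⇒ 0x34007 (P1/RW1/US1/PS0)
  lvl1: tbl 0x34, slot 28 ⇒ 0x35007 (P1/RW1/US1/PS0)
  → PA=0x35B64  (2 entries read)
#4 VA=0x380267B (r,user):
  lvl0: tbl 0x29, slot 28 ⇒ 0x37007 (P1/RW1/US1/PS0)
  lvl1: tbl 0x37, slot 2 ⇒ 0x39007 (P1/RW1/US1/PS0)
  → PA=0x3967B  (2 entries read)
#5 VA=0x3A0C43F (r,user):
  lvl0: tbl 0x29, slot 29 ⇒ 0x3D007 (P1/RW1/US1/PS0)
  lvl1: tbl 0x3D, slot 12 ⇒ 0x3E007 (P1/RW1/US1/PS0)
  → PA=0x3E43F  (2 entries read)

TLB: [["0x3E1C", "0x35"], ["0x3802", "0x39"], ["0x3A0C", "0x3E"]]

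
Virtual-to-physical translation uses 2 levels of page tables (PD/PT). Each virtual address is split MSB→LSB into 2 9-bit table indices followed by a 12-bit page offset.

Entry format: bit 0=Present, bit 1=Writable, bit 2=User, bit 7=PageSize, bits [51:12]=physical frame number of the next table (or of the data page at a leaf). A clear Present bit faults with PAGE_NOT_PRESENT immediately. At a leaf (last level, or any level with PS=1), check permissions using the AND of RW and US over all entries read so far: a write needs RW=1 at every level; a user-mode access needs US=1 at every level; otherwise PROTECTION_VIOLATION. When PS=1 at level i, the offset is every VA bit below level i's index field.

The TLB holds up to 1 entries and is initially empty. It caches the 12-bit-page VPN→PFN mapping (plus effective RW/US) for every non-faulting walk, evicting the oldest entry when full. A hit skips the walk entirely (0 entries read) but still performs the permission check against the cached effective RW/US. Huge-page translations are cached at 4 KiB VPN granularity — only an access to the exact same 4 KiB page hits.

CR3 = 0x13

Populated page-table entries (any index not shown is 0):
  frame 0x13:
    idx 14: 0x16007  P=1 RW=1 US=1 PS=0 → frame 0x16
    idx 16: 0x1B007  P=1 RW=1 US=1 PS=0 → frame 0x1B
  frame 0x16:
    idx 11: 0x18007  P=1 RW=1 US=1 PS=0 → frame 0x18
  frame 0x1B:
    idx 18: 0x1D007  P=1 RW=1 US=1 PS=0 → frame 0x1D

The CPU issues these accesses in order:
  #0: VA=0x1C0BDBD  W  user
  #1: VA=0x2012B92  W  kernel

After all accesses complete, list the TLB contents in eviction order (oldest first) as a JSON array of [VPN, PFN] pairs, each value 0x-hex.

Walk each access:
#0 VA=0x1C0BDBD (w,user):
  L0: frame=0x13 idx=14 entry=0x16007 [P=1 RW=1 US=1 PS=0]
  L1: frame=0x16 idx=11 entry=0x18007 [P=1 RW=1 US=1 PS=0]
  → PA=0x18DBD  (2 entries read)
#1 VA=0x2012B92 (w,kernel):
  L0: frame=0x13 idx=16 entry=0x1B007 [P=1 RW=1 US=1 PS=0]
  L1: frame=0x1B idx=18 entry=0x1D007 [P=1 RW=1 US=1 PS=0]
  → PA=0x1DB92  (2 entries read)

TLB: [["0x2012", "0x1D"]]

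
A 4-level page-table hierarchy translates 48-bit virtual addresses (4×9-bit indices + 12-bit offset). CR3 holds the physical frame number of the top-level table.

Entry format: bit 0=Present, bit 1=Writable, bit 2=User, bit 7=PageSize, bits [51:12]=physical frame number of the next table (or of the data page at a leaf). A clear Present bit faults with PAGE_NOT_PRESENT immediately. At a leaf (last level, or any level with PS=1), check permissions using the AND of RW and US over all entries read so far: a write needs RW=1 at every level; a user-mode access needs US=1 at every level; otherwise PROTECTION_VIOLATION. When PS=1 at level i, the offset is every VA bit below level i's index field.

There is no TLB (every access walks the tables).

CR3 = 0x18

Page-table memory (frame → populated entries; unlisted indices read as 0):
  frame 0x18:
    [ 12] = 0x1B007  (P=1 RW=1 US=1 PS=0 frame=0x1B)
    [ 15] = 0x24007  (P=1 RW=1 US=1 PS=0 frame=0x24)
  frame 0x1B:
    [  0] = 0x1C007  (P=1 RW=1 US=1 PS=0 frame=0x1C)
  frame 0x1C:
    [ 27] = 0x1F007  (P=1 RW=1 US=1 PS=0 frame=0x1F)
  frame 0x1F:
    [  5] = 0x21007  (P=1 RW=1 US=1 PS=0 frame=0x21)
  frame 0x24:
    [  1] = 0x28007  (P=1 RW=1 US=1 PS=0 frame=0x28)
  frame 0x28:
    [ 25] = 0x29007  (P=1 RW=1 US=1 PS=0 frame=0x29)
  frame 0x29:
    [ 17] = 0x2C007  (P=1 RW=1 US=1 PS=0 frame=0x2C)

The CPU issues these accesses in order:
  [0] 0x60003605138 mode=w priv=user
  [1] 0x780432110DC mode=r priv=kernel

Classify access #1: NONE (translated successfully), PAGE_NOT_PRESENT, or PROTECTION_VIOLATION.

Per-access translation:
#0 VA=0x60003605138 (w,user):
  [0] read 0x18 idx=12: raw=0x1B007 flags P=1 W=1 U=1 S=0
  [1] read 0x1B idx=0: raw=0x1C007 flags P=1 W=1 U=1 S=0
  [2] read 0x1C idx=27: raw=0x1F007 flags P=1 W=1 U=1 S=0
  [3] read 0x1F idx=5: raw=0x21007 flags P=1 W=1 U=1 S=0
  → PA=0x21138  (4 entries read)
#1 VA=0x780432110DC (r,kernel):
  [0] read 0x18 idx=15: raw=0x24007 flags P=1 W=1 U=1 S=0
  [1] read 0x24 idx=1: raw=0x28007 flags P=1 W=1 U=1 S=0
  [2] read 0x28 idx=25: raw=0x29007 flags P=1 W=1 U=1 S=0
  [3] read 0x29 idx=17: raw=0x2C007 flags P=1 W=1 U=1 S=0
  → PA=0x2C0DC  (4 entries read)

Access #1 fault: NONE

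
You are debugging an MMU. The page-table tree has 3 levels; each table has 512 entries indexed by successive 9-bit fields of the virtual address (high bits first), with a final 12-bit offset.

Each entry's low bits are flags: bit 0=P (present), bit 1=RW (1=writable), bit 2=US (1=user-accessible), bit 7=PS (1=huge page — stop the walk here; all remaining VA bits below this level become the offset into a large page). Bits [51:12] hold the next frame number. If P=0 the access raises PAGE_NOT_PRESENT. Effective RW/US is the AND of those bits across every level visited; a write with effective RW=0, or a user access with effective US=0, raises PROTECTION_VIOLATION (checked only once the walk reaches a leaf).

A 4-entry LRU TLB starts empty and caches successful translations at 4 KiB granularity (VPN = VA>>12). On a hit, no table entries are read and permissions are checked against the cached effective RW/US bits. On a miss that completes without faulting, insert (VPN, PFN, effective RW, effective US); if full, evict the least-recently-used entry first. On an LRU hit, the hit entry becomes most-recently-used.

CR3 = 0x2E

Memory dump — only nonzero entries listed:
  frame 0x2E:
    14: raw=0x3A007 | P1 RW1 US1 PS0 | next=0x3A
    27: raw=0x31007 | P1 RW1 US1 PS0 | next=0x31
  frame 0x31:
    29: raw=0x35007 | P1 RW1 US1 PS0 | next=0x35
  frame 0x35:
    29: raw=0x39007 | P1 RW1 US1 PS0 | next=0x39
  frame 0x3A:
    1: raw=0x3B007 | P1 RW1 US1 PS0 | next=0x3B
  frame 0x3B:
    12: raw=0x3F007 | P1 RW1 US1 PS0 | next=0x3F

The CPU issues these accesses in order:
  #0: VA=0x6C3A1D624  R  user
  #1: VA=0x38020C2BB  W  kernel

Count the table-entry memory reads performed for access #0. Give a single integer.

Trace:
#0 VA=0x6C3A1D624 (r,user):
  [0] read 0x2E idx=27: raw=0x31007 flags P=1 W=1 U=1 S=0
  [1] read 0x31 idx=29: raw=0x35007 flags P=1 W=1 U=1 S=0
  [2] read 0x35 idx=29: raw=0x39007 flags P=1 W=1 U=1 S=0
  ✓ 0x39624  — 3 lookups
#1 VA=0x38020C2BB (w,kernel):
  [0] read 0x2E idx=14: raw=0x3A007 flags P=1 W=1 U=1 S=0
  [1] read 0x3A idx=1: raw=0x3B007 flags P=1 W=1 U=1 S=0
  [2] read 0x3B idx=12: raw=0x3F007 flags P=1 W=1 U=1 S=0
  ✓ 0x3F2BB  — 3 lookups

Entries read for #0: 3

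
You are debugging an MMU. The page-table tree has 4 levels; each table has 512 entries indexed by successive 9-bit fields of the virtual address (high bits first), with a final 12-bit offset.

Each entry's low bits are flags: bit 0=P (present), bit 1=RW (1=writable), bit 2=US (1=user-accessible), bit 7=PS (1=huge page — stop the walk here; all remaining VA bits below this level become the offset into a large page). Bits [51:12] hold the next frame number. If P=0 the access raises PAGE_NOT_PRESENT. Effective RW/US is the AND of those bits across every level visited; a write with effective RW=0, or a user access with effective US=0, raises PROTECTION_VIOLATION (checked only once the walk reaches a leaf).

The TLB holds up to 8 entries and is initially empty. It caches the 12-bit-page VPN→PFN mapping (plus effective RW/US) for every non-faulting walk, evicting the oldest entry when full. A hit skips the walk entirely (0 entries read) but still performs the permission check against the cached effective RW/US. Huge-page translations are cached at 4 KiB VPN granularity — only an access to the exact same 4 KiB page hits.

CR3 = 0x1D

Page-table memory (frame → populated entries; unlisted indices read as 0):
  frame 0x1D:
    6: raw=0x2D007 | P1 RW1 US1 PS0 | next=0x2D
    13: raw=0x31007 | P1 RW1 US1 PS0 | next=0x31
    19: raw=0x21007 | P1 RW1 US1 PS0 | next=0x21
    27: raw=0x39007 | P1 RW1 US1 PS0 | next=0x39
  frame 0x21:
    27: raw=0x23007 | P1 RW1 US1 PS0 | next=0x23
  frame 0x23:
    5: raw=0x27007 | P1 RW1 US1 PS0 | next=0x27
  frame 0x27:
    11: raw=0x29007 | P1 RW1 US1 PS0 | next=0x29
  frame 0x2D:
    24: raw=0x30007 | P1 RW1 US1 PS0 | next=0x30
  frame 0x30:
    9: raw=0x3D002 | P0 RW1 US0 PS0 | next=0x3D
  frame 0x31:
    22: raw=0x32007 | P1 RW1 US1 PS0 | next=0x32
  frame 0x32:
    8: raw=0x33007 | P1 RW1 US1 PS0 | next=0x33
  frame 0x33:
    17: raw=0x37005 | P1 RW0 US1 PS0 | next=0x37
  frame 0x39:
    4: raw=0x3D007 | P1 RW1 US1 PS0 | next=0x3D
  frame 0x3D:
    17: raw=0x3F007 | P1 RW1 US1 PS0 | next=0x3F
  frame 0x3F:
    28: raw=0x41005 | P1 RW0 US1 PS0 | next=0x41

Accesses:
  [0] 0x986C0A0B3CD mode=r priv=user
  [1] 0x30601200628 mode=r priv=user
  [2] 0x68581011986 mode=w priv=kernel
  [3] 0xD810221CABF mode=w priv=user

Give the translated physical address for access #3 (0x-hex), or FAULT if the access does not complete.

Per-access translation:
#0 VA=0x986C0A0B3CD (r,user):
  lvl0: tbl 0x1D, slot 19 ⇒ 0x21007 (P1/RW1/US1/PS0)
  lvl1: tbl 0x21, slot 27 ⇒ 0x23007 (P1/RW1/US1/PS0)
  lvl2: tbl 0x23, slot 5 ⇒ 0x27007 (P1/RW1/US1/PS0)
  lvl3: tbl 0x27, slot 11 ⇒ 0x29007 (P1/RW1/US1/PS0)
  ⇒ phys 0x293CD  [4 reads]
#1 VA=0x30601200628 (r,user):
  lvl0: tbl 0x1D, slot 6 ⇒ 0x2D007 (P1/RW1/US1/PS0)
  lvl1: tbl 0x2D, slot 24 ⇒ 0x30007 (P1/RW1/US1/PS0)
  lvl2: tbl 0x30, slot 9 ⇒ 0x3D002 (P0/RW1/US0/PS0)
  ⇒ fault: PAGE_NOT_PRESENT  — 3 lookups
#2 VA=0x68581011986 (w,kernel):
  lvl0: tbl 0x1D, slot 13 ⇒ 0x31007 (P1/RW1/US1/PS0)
  lvl1: tbl 0x31, slot 22 ⇒ 0x32007 (P1/RW1/US1/PS0)
  lvl2: tbl 0x32, slot 8 ⇒ 0x33007 (P1/RW1/US1/PS0)
  lvl3: tbl 0x33, slot 17 ⇒ 0x37005 (P1/RW0/US1/PS0)
  ⇒ fault: PROTECTION_VIOLATION  — 4 lookups
#3 VA=0xD810221CABF (w,user):
  lvl0: tbl 0x1D, slot 27 ⇒ 0x39007 (P1/RW1/US1/PS0)
  lvl1: tbl 0x39, slot 4 ⇒ 0x3D007 (P1/RW1/US1/PS0)
  lvl2: tbl 0x3D, slot 17 ⇒ 0x3F007 (P1/RW1/US1/PS0)
  lvl3: tbl 0x3F, slot 28 ⇒ 0x41005 (P1/RW0/US1/PS0)
  ⇒ fault: PROTECTION_VIOLATION  — 4 lookups

Access #3 PA: FAULT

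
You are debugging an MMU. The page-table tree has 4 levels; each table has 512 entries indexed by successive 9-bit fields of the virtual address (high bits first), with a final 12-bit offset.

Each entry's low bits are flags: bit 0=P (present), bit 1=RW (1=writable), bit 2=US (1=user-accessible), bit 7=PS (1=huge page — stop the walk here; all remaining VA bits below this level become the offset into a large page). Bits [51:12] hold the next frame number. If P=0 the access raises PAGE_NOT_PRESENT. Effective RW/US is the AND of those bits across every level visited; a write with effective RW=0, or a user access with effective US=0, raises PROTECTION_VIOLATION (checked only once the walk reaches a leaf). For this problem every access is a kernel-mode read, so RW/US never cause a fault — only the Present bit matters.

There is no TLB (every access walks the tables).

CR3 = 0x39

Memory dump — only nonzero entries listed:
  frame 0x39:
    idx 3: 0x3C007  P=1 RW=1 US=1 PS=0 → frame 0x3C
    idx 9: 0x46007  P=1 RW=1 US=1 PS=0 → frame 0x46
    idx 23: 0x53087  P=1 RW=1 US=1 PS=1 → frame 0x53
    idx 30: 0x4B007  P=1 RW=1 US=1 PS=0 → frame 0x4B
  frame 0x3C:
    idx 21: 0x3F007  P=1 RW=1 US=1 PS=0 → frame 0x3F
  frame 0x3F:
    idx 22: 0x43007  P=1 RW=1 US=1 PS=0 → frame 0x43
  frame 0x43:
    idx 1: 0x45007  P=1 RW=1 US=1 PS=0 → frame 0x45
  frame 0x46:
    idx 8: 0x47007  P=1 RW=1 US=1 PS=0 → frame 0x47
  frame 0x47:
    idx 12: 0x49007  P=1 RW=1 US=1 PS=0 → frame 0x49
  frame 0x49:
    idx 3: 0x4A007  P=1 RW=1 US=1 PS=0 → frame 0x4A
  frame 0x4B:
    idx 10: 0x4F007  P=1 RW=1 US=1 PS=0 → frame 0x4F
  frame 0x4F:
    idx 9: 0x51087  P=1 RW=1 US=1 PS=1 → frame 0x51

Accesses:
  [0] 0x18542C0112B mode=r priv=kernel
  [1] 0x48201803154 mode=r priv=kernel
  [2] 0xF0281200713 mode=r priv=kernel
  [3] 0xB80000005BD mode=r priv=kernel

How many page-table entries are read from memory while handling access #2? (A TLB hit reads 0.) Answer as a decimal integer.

Per-access translation:
#0 VA=0x18542C0112B (r,kernel):
  lvl0: tbl 0x39, slot 3 ⇒ 0x3C007 (P1/RW1/US1/PS0)
  lvl1: tbl 0x3C, slot 21 ⇒ 0x3F007 (P1/RW1/US1/PS0)
  lvl2: tbl 0x3F, slot 22 ⇒ 0x43007 (P1/RW1/US1/PS0)
  lvl3: tbl 0x43, slot 1 ⇒ 0x45007 (P1/RW1/US1/PS0)
  ⇒ phys 0x4512B  [4 reads]
#1 VA=0x48201803154 (r,kernel):
  lvl0: tbl 0x39, slot 9 ⇒ 0x46007 (P1/RW1/US1/PS0)
  lvl1: tbl 0x46, slot 8 ⇒ 0x47007 (P1/RW1/US1/PS0)
  lvl2: tbl 0x47, slot 12 ⇒ 0x49007 (P1/RW1/US1/PS0)
  lvl3: tbl 0x49, slot 3 ⇒ 0x4A007 (P1/RW1/US1/PS0)
  ⇒ phys 0x4A154  [4 reads]
#2 VA=0xF0281200713 (r,kernel):
  lvl0: tbl 0x39, slot 30 ⇒ 0x4B007 (P1/RW1/US1/PS0)
  lvl1: tbl 0x4B, slot 10 ⇒ 0x4F007 (P1/RW1/US1/PS0)
  lvl2: tbl 0x4F, slot 9 ⇒ 0x51087 (P1/RW1/US1/PS1)
  ⇒ phys 0x51713 (huge @L2)  [3 reads]
#3 VA=0xB80000005BD (r,kernel):
  lvl0: tbl 0x39, slot 23 ⇒ 0x53087 (P1/RW1/US1/PS1)
  ⇒ phys 0x535BD (huge @L0)  [1 reads]

Entries read for #2: 3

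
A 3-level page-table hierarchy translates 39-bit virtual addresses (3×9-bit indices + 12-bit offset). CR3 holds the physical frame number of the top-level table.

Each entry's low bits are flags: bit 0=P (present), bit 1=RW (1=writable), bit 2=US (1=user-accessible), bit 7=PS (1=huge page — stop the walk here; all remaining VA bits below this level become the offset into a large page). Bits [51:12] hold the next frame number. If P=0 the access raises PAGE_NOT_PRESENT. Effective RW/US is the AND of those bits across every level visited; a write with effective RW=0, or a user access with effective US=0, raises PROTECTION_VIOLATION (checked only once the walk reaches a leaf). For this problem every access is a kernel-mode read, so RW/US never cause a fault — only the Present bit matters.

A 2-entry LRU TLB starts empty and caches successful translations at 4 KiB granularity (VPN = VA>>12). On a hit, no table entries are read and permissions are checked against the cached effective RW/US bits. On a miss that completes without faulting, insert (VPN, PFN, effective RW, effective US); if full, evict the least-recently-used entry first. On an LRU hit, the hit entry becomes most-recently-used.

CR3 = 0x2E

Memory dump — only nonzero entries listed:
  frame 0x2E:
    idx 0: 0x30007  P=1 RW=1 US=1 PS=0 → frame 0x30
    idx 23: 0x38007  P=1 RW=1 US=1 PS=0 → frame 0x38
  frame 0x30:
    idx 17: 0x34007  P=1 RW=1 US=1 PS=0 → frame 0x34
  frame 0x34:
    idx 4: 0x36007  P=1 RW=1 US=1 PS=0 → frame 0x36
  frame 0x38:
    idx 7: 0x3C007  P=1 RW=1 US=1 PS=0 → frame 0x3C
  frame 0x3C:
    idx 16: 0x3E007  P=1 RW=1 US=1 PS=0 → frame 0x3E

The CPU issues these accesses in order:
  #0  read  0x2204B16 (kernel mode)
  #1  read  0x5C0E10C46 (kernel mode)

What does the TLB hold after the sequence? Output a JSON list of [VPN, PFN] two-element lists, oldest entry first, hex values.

Walk each access:
#0 VA=0x2204B16 (r,kernel):
  lvl0: tbl 0x2E, slot 0 ⇒ 0x30007 (P1/RW1/US1/PS0)
  lvl1: tbl 0x30, slot 17 ⇒ 0x34007 (P1/RW1/US1/PS0)
  lvl2: tbl 0x34, slot 4 ⇒ 0x36007 (P1/RW1/US1/PS0)
  ✓ 0x36B16  — 3 lookups
#1 VA=0x5C0E10C46 (r,kernel):
  lvl0: tbl 0x2E, slot 23 ⇒ 0x38007 (P1/RW1/US1/PS0)
  lvl1: tbl 0x38, slot 7 ⇒ 0x3C007 (P1/RW1/US1/PS0)
  lvl2: tbl 0x3C, slot 16 ⇒ 0x3E007 (P1/RW1/US1/PS0)
  ✓ 0x3EC46  — 3 lookups

TLB: [["0x2204", "0x36"], ["0x5C0E10", "0x3E"]]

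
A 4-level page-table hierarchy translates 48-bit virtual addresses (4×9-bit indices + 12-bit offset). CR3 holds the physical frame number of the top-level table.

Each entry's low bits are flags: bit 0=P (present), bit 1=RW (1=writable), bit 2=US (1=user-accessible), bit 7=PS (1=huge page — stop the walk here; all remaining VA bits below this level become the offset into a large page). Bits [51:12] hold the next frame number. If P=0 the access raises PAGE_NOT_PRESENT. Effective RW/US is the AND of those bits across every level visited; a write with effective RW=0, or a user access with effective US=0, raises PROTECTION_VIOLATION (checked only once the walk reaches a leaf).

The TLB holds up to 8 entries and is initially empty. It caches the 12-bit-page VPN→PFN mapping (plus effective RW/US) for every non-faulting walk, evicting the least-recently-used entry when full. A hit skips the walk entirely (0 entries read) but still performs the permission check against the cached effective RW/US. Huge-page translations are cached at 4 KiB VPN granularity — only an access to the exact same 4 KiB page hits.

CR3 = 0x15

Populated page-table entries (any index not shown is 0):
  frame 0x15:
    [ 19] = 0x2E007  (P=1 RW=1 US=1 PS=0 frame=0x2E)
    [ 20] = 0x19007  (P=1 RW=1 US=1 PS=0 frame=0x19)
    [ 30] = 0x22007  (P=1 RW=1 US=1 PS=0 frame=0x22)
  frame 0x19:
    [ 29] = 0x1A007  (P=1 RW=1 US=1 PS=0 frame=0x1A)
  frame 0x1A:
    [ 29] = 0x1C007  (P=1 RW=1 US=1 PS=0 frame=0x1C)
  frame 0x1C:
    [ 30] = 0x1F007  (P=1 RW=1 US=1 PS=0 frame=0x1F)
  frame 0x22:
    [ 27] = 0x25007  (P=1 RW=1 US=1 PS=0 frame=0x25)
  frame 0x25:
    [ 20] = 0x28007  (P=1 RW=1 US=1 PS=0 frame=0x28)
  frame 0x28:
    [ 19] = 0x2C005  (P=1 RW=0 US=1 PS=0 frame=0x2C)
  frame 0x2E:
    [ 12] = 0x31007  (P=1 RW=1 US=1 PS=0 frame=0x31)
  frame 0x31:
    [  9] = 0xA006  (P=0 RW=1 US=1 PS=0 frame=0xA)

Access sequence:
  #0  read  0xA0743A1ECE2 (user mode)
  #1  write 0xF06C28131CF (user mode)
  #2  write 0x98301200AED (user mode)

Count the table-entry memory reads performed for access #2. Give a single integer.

Per-access translation:
#0 VA=0xA0743A1ECE2 (r,user):
  [0] read 0x15 idx=20: raw=0x19007 flags P=1 W=1 U=1 S=0
  [1] read 0x19 idx=29: raw=0x1A007 flags P=1 W=1 U=1 S=0
  [2] read 0x1A idx=29: raw=0x1C007 flags P=1 W=1 U=1 S=0
  [3] read 0x1C idx=30: raw=0x1F007 flags P=1 W=1 U=1 S=0
  ✓ 0x1FCE2  — 4 lookups
#1 VA=0xF06C28131CF (w,user):
  [0] read 0x15 idx=30: raw=0x22007 flags P=1 W=1 U=1 S=0
  [1] read 0x22 idx=27: raw=0x25007 flags P=1 W=1 U=1 S=0
  [2] read 0x25 idx=20: raw=0x28007 flags P=1 W=1 U=1 S=0
  [3] read 0x28 idx=19: raw=0x2C005 flags P=1 W=0 U=1 S=0
  ⇒ fault: PROTECTION_VIOLATION  — 4 lookups
#2 VA=0x98301200AED (w,user):
  [0] read 0x15 idx=19: raw=0x2E007 flags P=1 W=1 U=1 S=0
  [1] read 0x2E idx=12: raw=0x31007 flags P=1 W=1 U=1 S=0
  [2] read 0x31 idx=9: raw=0xA006 flags P=0 W=1 U=1 S=0
  ⇒ fault: PAGE_NOT_PRESENT  — 3 lookups

Entries read for #2: 3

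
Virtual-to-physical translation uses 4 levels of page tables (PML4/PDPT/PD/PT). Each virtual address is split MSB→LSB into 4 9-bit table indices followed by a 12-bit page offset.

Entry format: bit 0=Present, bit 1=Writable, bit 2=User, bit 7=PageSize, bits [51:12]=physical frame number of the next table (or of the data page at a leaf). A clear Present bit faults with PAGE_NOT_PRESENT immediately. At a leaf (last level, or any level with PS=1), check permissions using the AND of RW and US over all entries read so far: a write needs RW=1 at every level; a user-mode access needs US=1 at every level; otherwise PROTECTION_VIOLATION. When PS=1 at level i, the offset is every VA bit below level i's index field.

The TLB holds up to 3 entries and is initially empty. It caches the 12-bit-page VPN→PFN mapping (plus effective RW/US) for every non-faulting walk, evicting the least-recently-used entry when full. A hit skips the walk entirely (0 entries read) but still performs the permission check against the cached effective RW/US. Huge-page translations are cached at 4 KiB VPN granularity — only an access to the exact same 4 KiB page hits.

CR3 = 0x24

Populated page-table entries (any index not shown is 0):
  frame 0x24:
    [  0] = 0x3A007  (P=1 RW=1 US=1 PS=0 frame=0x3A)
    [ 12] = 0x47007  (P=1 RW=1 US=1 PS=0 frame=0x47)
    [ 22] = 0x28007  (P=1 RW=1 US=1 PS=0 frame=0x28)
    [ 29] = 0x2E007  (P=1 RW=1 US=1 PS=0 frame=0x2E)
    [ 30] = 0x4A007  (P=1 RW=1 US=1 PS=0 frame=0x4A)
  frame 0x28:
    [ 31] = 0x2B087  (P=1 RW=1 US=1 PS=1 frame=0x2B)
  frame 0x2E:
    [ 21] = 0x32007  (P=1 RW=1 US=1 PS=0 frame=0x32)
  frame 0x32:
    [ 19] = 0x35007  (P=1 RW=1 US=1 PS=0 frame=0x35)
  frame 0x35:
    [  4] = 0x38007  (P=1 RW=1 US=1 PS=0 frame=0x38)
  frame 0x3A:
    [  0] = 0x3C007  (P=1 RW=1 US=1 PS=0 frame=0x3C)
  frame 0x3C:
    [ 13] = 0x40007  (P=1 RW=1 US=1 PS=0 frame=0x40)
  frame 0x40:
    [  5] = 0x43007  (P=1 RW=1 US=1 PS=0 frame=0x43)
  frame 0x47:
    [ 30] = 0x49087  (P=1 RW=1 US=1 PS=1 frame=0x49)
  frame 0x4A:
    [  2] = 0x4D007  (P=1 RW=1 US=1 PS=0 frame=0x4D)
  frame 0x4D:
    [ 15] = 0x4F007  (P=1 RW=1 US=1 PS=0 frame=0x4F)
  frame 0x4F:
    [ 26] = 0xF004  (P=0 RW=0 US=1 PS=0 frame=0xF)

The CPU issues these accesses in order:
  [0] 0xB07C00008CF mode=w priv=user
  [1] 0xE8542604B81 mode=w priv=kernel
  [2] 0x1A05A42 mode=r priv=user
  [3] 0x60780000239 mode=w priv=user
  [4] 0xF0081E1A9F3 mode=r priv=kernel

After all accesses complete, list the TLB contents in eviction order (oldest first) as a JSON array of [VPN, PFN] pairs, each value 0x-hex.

Walk each access:
#0 VA=0xB07C00008CF (w,user):
  lvl0: tbl 0x24, slot 22 ⇒ 0x28007 (P1/RW1/US1/PS0)
  lvl1: tbl 0x28, slot 31 ⇒ 0x2B087 (P1/RW1/US1/PS1)
  ✓ 0x2B8CF (huge @L1)  — 2 lookups
#1 VA=0xE8542604B81 (w,kernel):
  lvl0: tbl 0x24, slot 29 ⇒ 0x2E007 (P1/RW1/US1/PS0)
  lvl1: tbl 0x2E, slot 21 ⇒ 0x32007 (P1/RW1/US1/PS0)
  lvl2: tbl 0x32, slot 19 ⇒ 0x35007 (P1/RW1/US1/PS0)
  lvl3: tbl 0x35, slot 4 ⇒ 0x38007 (P1/RW1/US1/PS0)
  ✓ 0x38B81  — 4 lookups
#2 VA=0x1A05A42 (r,user):
  lvl0: tbl 0x24, slot 0 ⇒ 0x3A007 (P1/RW1/US1/PS0)
  lvl1: tbl 0x3A, slot 0 ⇒ 0x3C007 (P1/RW1/US1/PS0)
  lvl2: tbl 0x3C, slot 13 ⇒ 0x40007 (P1/RW1/US1/PS0)
  lvl3: tbl 0x40, slot 5 ⇒ 0x43007 (P1/RW1/US1/PS0)
  ✓ 0x43A42  — 4 lookups
#3 VA=0x60780000239 (w,user):
  lvl0: tbl 0x24, slot 12 ⇒ 0x47007 (P1/RW1/US1/PS0)
  lvl1: tbl 0x47, slot 30 ⇒ 0x49087 (P1/RW1/US1/PS1)
  ✓ 0x49239 (huge @L1)  — 2 lookups
#4 VA=0xF0081E1A9F3 (r,kernel):
  lvl0: tbl 0x24, slot 30 ⇒ 0x4A007 (P1/RW1/US1/PS0)
  lvl1: tbl 0x4A, slot 2 ⇒ 0x4D007 (P1/RW1/US1/PS0)
  lvl2: tbl 0x4D, slot 15 ⇒ 0x4F007 (P1/RW1/US1/PS0)
  lvl3: tbl 0x4F, slot 26 ⇒ 0xF004 (P0/RW0/US1/PS0)
  ⇒ fault: PAGE_NOT_PRESENT  — 4 lookups

TLB: [["0xE8542604", "0x38"], ["0x1A05", "0x43"], ["0x60780000", "0x49"]]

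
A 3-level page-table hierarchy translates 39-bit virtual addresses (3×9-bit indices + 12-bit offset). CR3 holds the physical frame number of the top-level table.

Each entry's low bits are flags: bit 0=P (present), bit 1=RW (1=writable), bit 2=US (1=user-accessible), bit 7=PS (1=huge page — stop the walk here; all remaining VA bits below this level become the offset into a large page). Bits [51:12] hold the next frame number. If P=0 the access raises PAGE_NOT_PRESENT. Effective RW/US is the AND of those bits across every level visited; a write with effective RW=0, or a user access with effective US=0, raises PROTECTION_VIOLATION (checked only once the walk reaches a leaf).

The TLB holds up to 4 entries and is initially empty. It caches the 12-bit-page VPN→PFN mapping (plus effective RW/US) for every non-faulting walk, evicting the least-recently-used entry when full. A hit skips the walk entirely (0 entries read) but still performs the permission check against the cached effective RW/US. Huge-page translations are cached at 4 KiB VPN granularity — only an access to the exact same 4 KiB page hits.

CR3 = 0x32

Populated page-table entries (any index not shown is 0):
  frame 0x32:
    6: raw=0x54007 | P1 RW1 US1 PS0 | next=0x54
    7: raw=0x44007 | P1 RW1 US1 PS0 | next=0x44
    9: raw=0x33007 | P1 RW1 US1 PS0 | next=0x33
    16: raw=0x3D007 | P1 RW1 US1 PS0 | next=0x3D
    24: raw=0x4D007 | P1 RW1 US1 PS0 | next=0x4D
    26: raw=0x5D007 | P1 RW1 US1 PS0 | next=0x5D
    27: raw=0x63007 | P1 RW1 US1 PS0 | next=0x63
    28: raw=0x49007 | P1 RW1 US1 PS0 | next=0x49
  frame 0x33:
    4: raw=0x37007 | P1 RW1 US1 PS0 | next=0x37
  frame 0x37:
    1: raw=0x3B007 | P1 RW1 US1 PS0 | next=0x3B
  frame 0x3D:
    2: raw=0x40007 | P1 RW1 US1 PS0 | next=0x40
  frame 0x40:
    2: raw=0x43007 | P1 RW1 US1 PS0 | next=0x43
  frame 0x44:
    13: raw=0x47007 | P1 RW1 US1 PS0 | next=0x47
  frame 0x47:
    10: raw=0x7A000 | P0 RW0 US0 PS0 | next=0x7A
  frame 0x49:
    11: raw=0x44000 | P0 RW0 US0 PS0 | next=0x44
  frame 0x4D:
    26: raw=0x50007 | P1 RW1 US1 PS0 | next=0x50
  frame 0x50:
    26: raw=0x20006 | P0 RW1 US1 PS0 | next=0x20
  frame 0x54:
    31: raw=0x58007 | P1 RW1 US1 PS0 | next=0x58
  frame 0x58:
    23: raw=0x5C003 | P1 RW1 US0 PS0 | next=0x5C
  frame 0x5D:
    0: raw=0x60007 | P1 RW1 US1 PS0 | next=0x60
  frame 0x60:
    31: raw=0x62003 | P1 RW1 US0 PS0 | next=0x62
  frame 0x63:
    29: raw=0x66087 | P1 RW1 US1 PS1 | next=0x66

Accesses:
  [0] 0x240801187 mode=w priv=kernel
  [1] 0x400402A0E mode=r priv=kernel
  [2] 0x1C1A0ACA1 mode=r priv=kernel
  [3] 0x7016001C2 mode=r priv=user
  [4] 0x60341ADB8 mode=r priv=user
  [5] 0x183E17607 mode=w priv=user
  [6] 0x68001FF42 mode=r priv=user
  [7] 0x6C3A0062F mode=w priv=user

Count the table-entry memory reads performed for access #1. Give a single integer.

Per-access translation:
#0 VA=0x240801187 (w,kernel):
  lvl0: tbl 0x32, slot 9 ⇒ 0x33007 (P1/RW1/US1/PS0)
  lvl1: tbl 0x33, slot 4 ⇒ 0x37007 (P1/RW1/US1/PS0)
  lvl2: tbl 0x37, slot 1 ⇒ 0x3B007 (P1/RW1/US1/PS0)
  ✓ 0x3B187  — 3 lookups
#1 VA=0x400402A0E (r,kernel):
  lvl0: tbl 0x32, slot 16 ⇒ 0x3D007 (P1/RW1/US1/PS0)
  lvl1: tbl 0x3D, slot 2 ⇒ 0x40007 (P1/RW1/US1/PS0)
  lvl2: tbl 0x40, slot 2 ⇒ 0x43007 (P1/RW1/US1/PS0)
  ✓ 0x43A0E  — 3 lookups
#2 VA=0x1C1A0ACA1 (r,kernel):
  lvl0: tbl 0x32, slot 7 ⇒ 0x44007 (P1/RW1/US1/PS0)
  lvl1: tbl 0x44, slot 13 ⇒ 0x47007 (P1/RW1/US1/PS0)
  lvl2: tbl 0x47, slot 10 ⇒ 0x7A000 (P0/RW0/US0/PS0)
  ✗ PAGE_NOT_PRESENT  [3 reads]
#3 VA=0x7016001C2 (r,user):
  lvl0: tbl 0x32, slot 28 ⇒ 0x49007 (P1/RW1/US1/PS0)
  lvl1: tbl 0x49, slot 11 ⇒ 0x44000 (P0/RW0/US0/PS0)
  ✗ PAGE_NOT_PRESENT  [2 reads]
#4 VA=0x60341ADB8 (r,user):
  lvl0: tbl 0x32, slot 24 ⇒ 0x4D007 (P1/RW1/US1/PS0)
  lvl1: tbl 0x4D, slot 26 ⇒ 0x50007 (P1/RW1/US1/PS0)
  lvl2: tbl 0x50, slot 26 ⇒ 0x20006 (P0/RW1/US1/PS0)
  ✗ PAGE_NOT_PRESENT  [3 reads]
#5 VA=0x183E17607 (w,user):
  lvl0: tbl 0x32, slot 6 ⇒ 0x54007 (P1/RW1/US1/PS0)
  lvl1: tbl 0x54, slot 31 ⇒ 0x58007 (P1/RW1/US1/PS0)
  lvl2: tbl 0x58, slot 23 ⇒ 0x5C003 (P1/RW1/US0/PS0)
  ✗ PROTECTION_VIOLATION  [3 reads]
#6 VA=0x68001FF42 (r,user):
  lvl0: tbl 0x32, slot 26 ⇒ 0x5D007 (P1/RW1/US1/PS0)
  lvl1: tbl 0x5D, slot 0 ⇒ 0x60007 (P1/RW1/US1/PS0)
  lvl2: tbl 0x60, slot 31 ⇒ 0x62003 (P1/RW1/US0/PS0)
  ✗ PROTECTION_VIOLATION  [3 reads]
#7 VA=0x6C3A0062F (w,user):
  lvl0: tbl 0x32, slot 27 ⇒ 0x63007 (P1/RW1/US1/PS0)
  lvl1: tbl 0x63, slot 29 ⇒ 0x66087 (P1/RW1/US1/PS1)
  ✓ 0x6662F (huge @L1)  — 2 lookups

Entries read for #1: 3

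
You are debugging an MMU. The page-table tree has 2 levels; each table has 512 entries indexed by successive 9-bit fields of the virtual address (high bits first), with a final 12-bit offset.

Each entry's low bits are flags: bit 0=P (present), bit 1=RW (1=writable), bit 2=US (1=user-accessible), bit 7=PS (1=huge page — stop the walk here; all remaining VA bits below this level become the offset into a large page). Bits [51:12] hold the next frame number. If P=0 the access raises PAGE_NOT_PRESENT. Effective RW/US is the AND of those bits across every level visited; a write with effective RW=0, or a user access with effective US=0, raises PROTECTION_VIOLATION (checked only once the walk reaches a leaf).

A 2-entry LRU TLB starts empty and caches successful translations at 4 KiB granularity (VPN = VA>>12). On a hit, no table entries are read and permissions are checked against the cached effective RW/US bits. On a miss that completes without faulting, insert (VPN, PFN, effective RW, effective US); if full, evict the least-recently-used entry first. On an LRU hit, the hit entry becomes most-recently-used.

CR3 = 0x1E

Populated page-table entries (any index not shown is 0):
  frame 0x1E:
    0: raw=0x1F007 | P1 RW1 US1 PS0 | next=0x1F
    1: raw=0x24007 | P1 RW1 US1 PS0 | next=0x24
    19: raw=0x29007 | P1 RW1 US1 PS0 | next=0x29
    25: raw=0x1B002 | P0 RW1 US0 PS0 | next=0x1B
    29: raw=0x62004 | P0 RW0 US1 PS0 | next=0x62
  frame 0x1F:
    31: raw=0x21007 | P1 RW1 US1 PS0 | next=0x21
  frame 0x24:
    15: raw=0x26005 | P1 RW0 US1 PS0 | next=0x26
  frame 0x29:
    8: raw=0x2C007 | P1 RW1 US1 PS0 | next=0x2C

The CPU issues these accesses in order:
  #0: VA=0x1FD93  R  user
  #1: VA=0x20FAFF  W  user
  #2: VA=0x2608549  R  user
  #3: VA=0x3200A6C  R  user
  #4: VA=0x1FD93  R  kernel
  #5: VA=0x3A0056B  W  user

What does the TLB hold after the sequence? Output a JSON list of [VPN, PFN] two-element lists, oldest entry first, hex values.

Walk each access:
#0 VA=0x1FD93 (r,user):
  L0 @0x1E[0] → 0x1F007  P=1,RW=1,US=1,PS=0
  L1 @0x1F[31] → 0x21007  P=1,RW=1,US=1,PS=0
  → PA=0x21D93  (2 entries read)
#1 VA=0x20FAFF (w,user):
  L0 @0x1E[1] → 0x24007  P=1,RW=1,US=1,PS=0
  L1 @0x24[15] → 0x26005  P=1,RW=0,US=1,PS=0
  ✗ PROTECTION_VIOLATION  [2 reads]
#2 VA=0x2608549 (r,user):
  L0 @0x1E[19] → 0x29007  P=1,RW=1,US=1,PS=0
  L1 @0x29[8] → 0x2C007  P=1,RW=1,US=1,PS=0
  → PA=0x2C549  (2 entries read)
#3 VA=0x3200A6C (r,user):
  L0 @0x1E[25] → 0x1B002  P=0,RW=1,US=0,PS=0
  ✗ PAGE_NOT_PRESENT  [1 reads]
#4 VA=0x1FD93 (r,kernel):
  TLB hit vpn=0x1F → PA=0x21D93
#5 VA=0x3A0056B (w,user):
  L0 @0x1E[29] → 0x62004  P=0,RW=0,US=1,PS=0
  ✗ PAGE_NOT_PRESENT  [1 reads]

TLB: [["0x2608", "0x2C"], ["0x1F", "0x21"]]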